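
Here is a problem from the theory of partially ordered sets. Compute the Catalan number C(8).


C(n) = C(2n, n) / (n+1).
C(16, 8) = 12870
C(8) = 12870 / 9 = 1430


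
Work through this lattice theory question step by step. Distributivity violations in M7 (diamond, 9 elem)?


Distributive law: a ^ (b v c) = (a ^ b) v (a ^ c).
Check all 9^3 = 729 ordered triples (a,b,c).
  e.g. a=a1, b=a2, c=a3: lhs=a1 != rhs=0
  e.g. a=a1, b=a2, c=a4: lhs=a1 != rhs=0
Total violating triples: 210


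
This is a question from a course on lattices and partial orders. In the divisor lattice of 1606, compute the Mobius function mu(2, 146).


In a divisor lattice, mu(a,b) = mu(b/a) where mu is the classical Mobius function.
b/a = 146/2 = 73
Prime factorization of 73: primes [73]
73 is squarefree with 1 prime factor(s), so mu(73) = (-1)^1 = -1


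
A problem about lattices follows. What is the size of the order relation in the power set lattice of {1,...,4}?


The order relation is {(a,b) : a <= b}, reflexive so it includes (a,a).
Examples: ({},{}), ({},{1,2}), ({},{1,2,3}), ({},{1,2,3,4}), ({},{1,2,4}), ...
Total ordered pairs: 81


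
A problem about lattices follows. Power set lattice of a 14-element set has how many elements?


Power set = 2^n.
2^14 = 16384


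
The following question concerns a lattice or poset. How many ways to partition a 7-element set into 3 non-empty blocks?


S(n,k) = k*S(n-1,k) + S(n-1,k-1).
S(6,3) = 90, S(6,2) = 31
S(7,3) = 3*90 + 31 = 270 + 31
S(7,3) = 301


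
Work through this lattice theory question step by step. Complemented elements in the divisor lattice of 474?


An element a is complemented if some b has a meet b = bottom, a join b = top.
a is complemented iff gcd(a, n/a)=1, i.e. a is a unitary divisor of 474.
Complemented elements: 1, 2, 3, 6, 79, 158, ... (2 more)
Count: 8


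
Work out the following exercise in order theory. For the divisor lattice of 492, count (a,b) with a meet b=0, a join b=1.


Complement pair (a,b): a meet b = bottom, a join b = top.
Here: gcd(a,b)=1 and lcm(a,b)=492, i.e. a*b=492 with a,b coprime.
Pairs found: (1,492), (3,164), (4,123), (12,41), ... (4 more)
Total ordered pairs: 8


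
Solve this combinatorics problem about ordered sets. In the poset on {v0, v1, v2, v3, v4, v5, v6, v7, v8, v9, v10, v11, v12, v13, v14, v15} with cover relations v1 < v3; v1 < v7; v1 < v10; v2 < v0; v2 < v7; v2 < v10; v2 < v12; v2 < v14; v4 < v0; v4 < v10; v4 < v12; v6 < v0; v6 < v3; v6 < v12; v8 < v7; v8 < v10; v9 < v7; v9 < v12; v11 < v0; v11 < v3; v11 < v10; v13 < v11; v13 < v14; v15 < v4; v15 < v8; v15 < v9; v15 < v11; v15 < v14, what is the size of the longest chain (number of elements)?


A chain is a totally ordered subset; we count the number of elements in a maximum chain.
Compute, for each element x, the size of the longest chain ending at x:
  v1: 1
  v2: 1
  v5: 1
  v6: 1
  v13: 1
  v15: 1
  ...
A maximum chain: v15 < v4 < v0
Number of elements in the longest chain: 3


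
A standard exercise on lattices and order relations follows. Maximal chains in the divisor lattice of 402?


A maximal chain goes from the minimum element to a maximal element via cover relations.
Counting all min-to-max paths in the cover graph.
Total maximal chains: 6


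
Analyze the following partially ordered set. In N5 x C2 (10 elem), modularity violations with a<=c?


Modular law: if a <= c then a v (b ^ c) = (a v b) ^ c.
Check all triples (a,b,c) with a <= c among 10 elements.
  e.g. a=(a,0), b=(c,0), c=(b,0): lhs=(a,0) != rhs=(b,0)
  e.g. a=(a,0), b=(c,1), c=(b,0): lhs=(a,0) != rhs=(b,0)
Total violating triples: 6


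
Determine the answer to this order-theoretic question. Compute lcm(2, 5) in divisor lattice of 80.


In a divisor lattice, join = lcm (least common multiple).
gcd(2,5) = 1
lcm(2,5) = 2*5/gcd = 10/1 = 10


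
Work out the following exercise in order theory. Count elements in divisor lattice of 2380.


Divisors of 2380: [1, 2, 4, 5, 7, 10, 14, 17, 20, 28, 34, 35, 68, 70, 85, 119, 140, 170, 238, 340, 476, 595, 1190, 2380]
Count: 24


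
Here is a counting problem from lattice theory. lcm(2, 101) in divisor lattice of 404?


Join=lcm.
gcd(2,101)=1
lcm=202


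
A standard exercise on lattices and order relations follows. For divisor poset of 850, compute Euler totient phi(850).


phi(n) = n * prod_{p|n} (1 - 1/p).
Prime divisors of 850: [2, 5, 17]
phi(850) = 850 * (1 - 1/2) * (1 - 1/5) * (1 - 1/17)
phi(850) = 320


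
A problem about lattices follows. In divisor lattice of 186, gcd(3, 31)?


Meet=gcd.
gcd(3,31)=1


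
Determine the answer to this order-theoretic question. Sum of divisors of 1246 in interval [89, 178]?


Interval [89,178] in divisors of 1246: [89, 178]
Sum = 267


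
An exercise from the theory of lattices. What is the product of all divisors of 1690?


Divisors of 1690: [1, 2, 5, 10, 13, 26, 65, 130, 169, 338, 845, 1690]
Product = n^(d(n)/2) = 1690^(12/2)
Product = 23298085122481000000


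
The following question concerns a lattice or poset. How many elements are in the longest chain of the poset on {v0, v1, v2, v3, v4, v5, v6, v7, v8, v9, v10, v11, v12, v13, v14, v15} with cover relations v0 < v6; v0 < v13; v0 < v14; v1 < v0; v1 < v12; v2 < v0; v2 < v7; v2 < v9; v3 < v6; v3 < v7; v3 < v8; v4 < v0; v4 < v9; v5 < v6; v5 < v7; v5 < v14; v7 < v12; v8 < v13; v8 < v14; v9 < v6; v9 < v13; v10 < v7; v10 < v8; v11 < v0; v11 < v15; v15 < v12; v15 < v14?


A chain is a totally ordered subset; we count the number of elements in a maximum chain.
Compute, for each element x, the size of the longest chain ending at x:
  v1: 1
  v2: 1
  v3: 1
  v4: 1
  v5: 1
  v10: 1
  ...
A maximum chain: v1 < v0 < v6
Number of elements in the longest chain: 3


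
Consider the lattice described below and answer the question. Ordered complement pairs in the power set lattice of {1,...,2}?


Complement pair (a,b): a meet b = bottom, a join b = top.
Here: A intersect B = {} and A union B = {1,...,2}.
Pairs found: ({},{1,2}), ({1},{2}), ({2},{1}), ({1,2},{})
Total ordered pairs: 4


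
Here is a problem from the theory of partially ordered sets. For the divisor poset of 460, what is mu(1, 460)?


In a divisor lattice, mu(a,b) = mu(b/a) where mu is the classical Mobius function.
b/a = 460/1 = 460
Prime factorization of 460: primes [2, 5, 23]
460 is not squarefree, so mu(460) = 0


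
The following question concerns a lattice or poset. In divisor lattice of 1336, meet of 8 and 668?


In a divisor lattice, meet = gcd (greatest common divisor).
By Euclidean algorithm or factoring: gcd(8,668) = 4


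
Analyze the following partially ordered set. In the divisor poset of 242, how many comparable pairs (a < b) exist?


A comparable pair {a,b} has a < b or b < a in the order.
Count unordered pairs where one element is strictly below the other.
Examples: {1,2}, {1,11}, {1,22}, {1,121}, ...
Total comparable pairs: 12


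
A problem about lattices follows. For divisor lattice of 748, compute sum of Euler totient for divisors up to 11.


Divisors of 748 up to 11: [1, 2, 4, 11]
phi values: [1, 1, 2, 10]
Sum = 14


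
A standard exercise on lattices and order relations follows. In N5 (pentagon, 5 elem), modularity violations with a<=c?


Modular law: if a <= c then a v (b ^ c) = (a v b) ^ c.
Check all triples (a,b,c) with a <= c among 5 elements.
  e.g. a=a, b=c, c=b: lhs=a != rhs=b
Total violating triples: 1


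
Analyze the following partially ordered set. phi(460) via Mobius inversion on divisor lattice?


phi(n) = n * prod_{p|n} (1 - 1/p).
Prime divisors of 460: [2, 5, 23]
phi(460) = 460 * (1 - 1/2) * (1 - 1/5) * (1 - 1/23)
phi(460) = 176


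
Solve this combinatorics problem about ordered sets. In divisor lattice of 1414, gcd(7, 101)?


Meet=gcd.
gcd(7,101)=1


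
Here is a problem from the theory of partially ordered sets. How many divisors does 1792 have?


Divisors of 1792: [1, 2, 4, 7, 8, 14, 16, 28, 32, 56, 64, 112, 128, 224, 256, 448, 896, 1792]
Count: 18


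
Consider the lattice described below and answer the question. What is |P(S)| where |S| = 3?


Power set = 2^n.
2^3 = 8


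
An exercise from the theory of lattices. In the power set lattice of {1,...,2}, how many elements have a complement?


An element a is complemented if some b has a meet b = bottom, a join b = top.
every subset A has complement S\A, so all elements are complemented.
Complemented elements: {}, {1}, {2}, {1,2}
Count: 4


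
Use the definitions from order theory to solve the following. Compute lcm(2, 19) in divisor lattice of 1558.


In a divisor lattice, join = lcm (least common multiple).
gcd(2,19) = 1
lcm(2,19) = 2*19/gcd = 38/1 = 38


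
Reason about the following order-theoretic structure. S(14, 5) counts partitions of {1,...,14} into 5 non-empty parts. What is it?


S(n,k) = k*S(n-1,k) + S(n-1,k-1).
S(13,5) = 7508501, S(13,4) = 2532530
S(14,5) = 5*7508501 + 2532530 = 37542505 + 2532530
S(14,5) = 40075035


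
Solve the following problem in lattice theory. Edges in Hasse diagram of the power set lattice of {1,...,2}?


A cover relation a -< b holds when a < b with no c strictly between.
Cover relations:
  {} -< {1}
  {} -< {2}
  {1} -< {1,2}
  {2} -< {1,2}
Total: 4


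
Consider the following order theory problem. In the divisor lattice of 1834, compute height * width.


Height = length of longest chain minus 1; width = size of largest antichain.
A maximum chain: 1 | 131 | 917 | 1834  (height 3).
A maximum antichain: {2, 7, 131}  (width 3).
Product = 3 * 3 = 9


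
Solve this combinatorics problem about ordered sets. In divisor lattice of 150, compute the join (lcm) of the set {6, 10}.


In a divisor lattice, join = lcm (least common multiple).
Compute lcm iteratively: start with first element, then lcm(current, next).
Elements: [6, 10]
lcm(6,10) = 30
Final lcm = 30


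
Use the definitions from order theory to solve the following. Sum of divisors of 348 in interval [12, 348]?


Interval [12,348] in divisors of 348: [12, 348]
Sum = 360


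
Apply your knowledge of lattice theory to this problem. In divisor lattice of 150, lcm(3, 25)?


Join=lcm.
gcd(3,25)=1
lcm=75


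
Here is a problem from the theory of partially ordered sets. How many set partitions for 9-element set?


B(n) = number of set partitions of an n-element set.
B(n) satisfies the recurrence: B(n+1) = sum_k C(n,k)*B(k).
B(9) = 21147


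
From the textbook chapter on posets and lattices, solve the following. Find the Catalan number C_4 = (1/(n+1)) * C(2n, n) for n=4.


C(n) = C(2n, n) / (n+1).
C(8, 4) = 70
C(4) = 70 / 5 = 14


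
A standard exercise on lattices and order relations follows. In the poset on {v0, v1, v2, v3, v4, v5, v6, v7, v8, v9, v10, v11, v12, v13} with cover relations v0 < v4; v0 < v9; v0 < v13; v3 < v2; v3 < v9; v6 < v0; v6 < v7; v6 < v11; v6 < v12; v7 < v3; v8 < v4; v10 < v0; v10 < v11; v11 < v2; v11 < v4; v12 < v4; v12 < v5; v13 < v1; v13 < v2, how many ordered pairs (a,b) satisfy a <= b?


The order relation is {(a,b) : a <= b}, reflexive so it includes (a,a).
Examples: (v0,v0), (v0,v1), (v0,v13), (v0,v2), (v0,v4), ...
Total ordered pairs: 49


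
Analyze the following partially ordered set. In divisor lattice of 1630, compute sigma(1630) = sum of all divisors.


sigma(n) = sum of divisors.
Divisors of 1630: [1, 2, 5, 10, 163, 326, 815, 1630]
Sum = 2952


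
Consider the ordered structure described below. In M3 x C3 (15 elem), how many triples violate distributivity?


Distributive law: a ^ (b v c) = (a ^ b) v (a ^ c).
Check all 15^3 = 3375 ordered triples (a,b,c).
  e.g. a=(a1,0), b=(a2,0), c=(a3,0): lhs=(a1,0) != rhs=(0,0)
  e.g. a=(a1,0), b=(a2,0), c=(a3,1): lhs=(a1,0) != rhs=(0,0)
Total violating triples: 162


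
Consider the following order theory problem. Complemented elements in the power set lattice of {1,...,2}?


An element a is complemented if some b has a meet b = bottom, a join b = top.
every subset A has complement S\A, so all elements are complemented.
Complemented elements: {}, {1}, {2}, {1,2}
Count: 4


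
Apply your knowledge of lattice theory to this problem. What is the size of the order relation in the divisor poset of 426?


The order relation is {(a,b) : a <= b}, reflexive so it includes (a,a).
Examples: (1,1), (1,142), (1,2), (1,213), (1,3), ...
Total ordered pairs: 27


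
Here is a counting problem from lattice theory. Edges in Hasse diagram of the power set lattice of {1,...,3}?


A cover relation a -< b holds when a < b with no c strictly between.
Cover relations:
  {} -< {1}
  {} -< {2}
  {} -< {3}
  {1} -< {1,2}
  {1} -< {1,3}
  {2} -< {1,2}
  {2} -< {2,3}
  {3} -< {1,3}
  ...4 more
Total: 12


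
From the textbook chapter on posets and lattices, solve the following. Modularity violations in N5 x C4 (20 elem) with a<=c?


Modular law: if a <= c then a v (b ^ c) = (a v b) ^ c.
Check all triples (a,b,c) with a <= c among 20 elements.
  e.g. a=(a,0), b=(c,0), c=(b,0): lhs=(a,0) != rhs=(b,0)
  e.g. a=(a,0), b=(c,1), c=(b,0): lhs=(a,0) != rhs=(b,0)
Total violating triples: 40


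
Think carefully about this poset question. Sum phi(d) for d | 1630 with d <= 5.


Divisors of 1630 up to 5: [1, 2, 5]
phi values: [1, 1, 4]
Sum = 6


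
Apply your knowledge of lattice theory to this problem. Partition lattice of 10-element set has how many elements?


B(n) = number of set partitions of an n-element set.
B(n) satisfies the recurrence: B(n+1) = sum_k C(n,k)*B(k).
B(10) = 115975


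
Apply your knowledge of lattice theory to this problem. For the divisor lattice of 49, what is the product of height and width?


Height = length of longest chain minus 1; width = size of largest antichain.
A maximum chain: 1 | 7 | 49  (height 2).
A maximum antichain: {1}  (width 1).
Product = 2 * 1 = 2


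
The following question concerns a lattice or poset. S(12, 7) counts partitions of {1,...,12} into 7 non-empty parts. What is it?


S(n,k) = k*S(n-1,k) + S(n-1,k-1).
S(11,7) = 63987, S(11,6) = 179487
S(12,7) = 7*63987 + 179487 = 447909 + 179487
S(12,7) = 627396


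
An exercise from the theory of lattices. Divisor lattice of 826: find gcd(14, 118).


In a divisor lattice, meet = gcd (greatest common divisor).
By Euclidean algorithm or factoring: gcd(14,118) = 2


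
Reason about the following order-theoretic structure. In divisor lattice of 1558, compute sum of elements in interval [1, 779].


Interval [1,779] in divisors of 1558: [1, 19, 41, 779]
Sum = 840


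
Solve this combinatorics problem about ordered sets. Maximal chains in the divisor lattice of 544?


A maximal chain goes from the minimum element to a maximal element via cover relations.
Counting all min-to-max paths in the cover graph.
Total maximal chains: 6


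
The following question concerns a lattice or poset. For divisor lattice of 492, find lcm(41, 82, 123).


In a divisor lattice, join = lcm (least common multiple).
Compute lcm iteratively: start with first element, then lcm(current, next).
Elements: [41, 82, 123]
lcm(41,82) = 82
lcm(82,123) = 246
Final lcm = 246


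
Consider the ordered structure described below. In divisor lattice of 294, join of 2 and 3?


In a divisor lattice, join = lcm (least common multiple).
gcd(2,3) = 1
lcm(2,3) = 2*3/gcd = 6/1 = 6


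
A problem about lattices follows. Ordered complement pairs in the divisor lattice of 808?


Complement pair (a,b): a meet b = bottom, a join b = top.
Here: gcd(a,b)=1 and lcm(a,b)=808, i.e. a*b=808 with a,b coprime.
Pairs found: (1,808), (8,101), (101,8), (808,1)
Total ordered pairs: 4


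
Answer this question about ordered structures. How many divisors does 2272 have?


Divisors of 2272: [1, 2, 4, 8, 16, 32, 71, 142, 284, 568, 1136, 2272]
Count: 12


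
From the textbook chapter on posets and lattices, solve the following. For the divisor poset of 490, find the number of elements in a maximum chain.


A chain is a totally ordered subset; we count the number of elements in a maximum chain.
Compute, for each element x, the size of the longest chain ending at x:
  1: 1
  2: 2
  5: 2
  7: 2
  49: 3
  10: 3
  ...
A maximum chain: 1 < 2 < 10 < 70 < 490
Number of elements in the longest chain: 5


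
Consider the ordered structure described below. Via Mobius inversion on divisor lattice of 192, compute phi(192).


phi(n) = n * prod_{p|n} (1 - 1/p).
Prime divisors of 192: [2, 3]
phi(192) = 192 * (1 - 1/2) * (1 - 1/3)
phi(192) = 64


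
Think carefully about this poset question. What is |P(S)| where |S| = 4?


Power set = 2^n.
2^4 = 16


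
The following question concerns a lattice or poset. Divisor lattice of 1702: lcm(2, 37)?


Join=lcm.
gcd(2,37)=1
lcm=74


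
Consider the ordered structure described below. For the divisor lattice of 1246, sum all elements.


sigma(n) = sum of divisors.
Divisors of 1246: [1, 2, 7, 14, 89, 178, 623, 1246]
Sum = 2160


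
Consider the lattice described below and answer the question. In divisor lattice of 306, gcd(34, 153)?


Meet=gcd.
gcd(34,153)=17


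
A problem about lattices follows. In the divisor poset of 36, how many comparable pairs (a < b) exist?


A comparable pair {a,b} has a < b or b < a in the order.
Count unordered pairs where one element is strictly below the other.
Examples: {1,2}, {1,3}, {1,4}, {1,6}, ...
Total comparable pairs: 27


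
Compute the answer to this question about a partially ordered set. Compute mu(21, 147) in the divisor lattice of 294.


In a divisor lattice, mu(a,b) = mu(b/a) where mu is the classical Mobius function.
b/a = 147/21 = 7
Prime factorization of 7: primes [7]
7 is squarefree with 1 prime factor(s), so mu(7) = (-1)^1 = -1


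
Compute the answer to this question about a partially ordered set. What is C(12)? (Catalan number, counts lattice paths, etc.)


C(n) = C(2n, n) / (n+1).
C(24, 12) = 2704156
C(12) = 2704156 / 13 = 208012


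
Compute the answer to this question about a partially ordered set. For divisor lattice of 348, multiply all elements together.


Divisors of 348: [1, 2, 3, 4, 6, 12, 29, 58, 87, 116, 174, 348]
Product = n^(d(n)/2) = 348^(12/2)
Product = 1776132919332864


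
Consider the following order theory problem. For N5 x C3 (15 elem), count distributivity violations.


Distributive law: a ^ (b v c) = (a ^ b) v (a ^ c).
Check all 15^3 = 3375 ordered triples (a,b,c).
  e.g. a=(b,0), b=(a,0), c=(c,0): lhs=(b,0) != rhs=(a,0)
  e.g. a=(b,0), b=(a,0), c=(c,1): lhs=(b,0) != rhs=(a,0)
Total violating triples: 54


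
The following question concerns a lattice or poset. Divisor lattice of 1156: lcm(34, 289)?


Join=lcm.
gcd(34,289)=17
lcm=578


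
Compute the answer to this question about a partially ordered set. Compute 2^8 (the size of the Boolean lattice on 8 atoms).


Power set = 2^n.
2^8 = 256


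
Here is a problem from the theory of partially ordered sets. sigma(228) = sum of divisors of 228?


sigma(n) = sum of divisors.
Divisors of 228: [1, 2, 3, 4, 6, 12, 19, 38, 57, 76, 114, 228]
Sum = 560


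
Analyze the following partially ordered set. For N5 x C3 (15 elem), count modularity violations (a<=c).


Modular law: if a <= c then a v (b ^ c) = (a v b) ^ c.
Check all triples (a,b,c) with a <= c among 15 elements.
  e.g. a=(a,0), b=(c,0), c=(b,0): lhs=(a,0) != rhs=(b,0)
  e.g. a=(a,0), b=(c,1), c=(b,0): lhs=(a,0) != rhs=(b,0)
Total violating triples: 18


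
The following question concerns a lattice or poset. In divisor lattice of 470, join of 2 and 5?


In a divisor lattice, join = lcm (least common multiple).
gcd(2,5) = 1
lcm(2,5) = 2*5/gcd = 10/1 = 10


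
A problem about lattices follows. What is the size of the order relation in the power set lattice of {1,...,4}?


The order relation is {(a,b) : a <= b}, reflexive so it includes (a,a).
Examples: ({},{}), ({},{1,2}), ({},{1,2,3}), ({},{1,2,3,4}), ({},{1,2,4}), ...
Total ordered pairs: 81


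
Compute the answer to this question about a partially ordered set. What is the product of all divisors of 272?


Divisors of 272: [1, 2, 4, 8, 16, 17, 34, 68, 136, 272]
Product = n^(d(n)/2) = 272^(10/2)
Product = 1488827973632


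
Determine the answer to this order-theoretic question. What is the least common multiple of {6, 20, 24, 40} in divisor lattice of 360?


In a divisor lattice, join = lcm (least common multiple).
Compute lcm iteratively: start with first element, then lcm(current, next).
Elements: [6, 20, 24, 40]
lcm(6,20) = 60
lcm(60,24) = 120
lcm(120,40) = 120
Final lcm = 120


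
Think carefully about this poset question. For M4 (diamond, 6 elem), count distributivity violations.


Distributive law: a ^ (b v c) = (a ^ b) v (a ^ c).
Check all 6^3 = 216 ordered triples (a,b,c).
  e.g. a=a1, b=a2, c=a3: lhs=a1 != rhs=0
  e.g. a=a1, b=a2, c=a4: lhs=a1 != rhs=0
Total violating triples: 24


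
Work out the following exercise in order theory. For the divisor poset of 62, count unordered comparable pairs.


A comparable pair {a,b} has a < b or b < a in the order.
Count unordered pairs where one element is strictly below the other.
Examples: {1,2}, {1,31}, {1,62}, {2,62}, ...
Total comparable pairs: 5


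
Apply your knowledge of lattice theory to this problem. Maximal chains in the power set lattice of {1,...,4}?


A maximal chain goes from the minimum element to a maximal element via cover relations.
Counting all min-to-max paths in the cover graph.
Total maximal chains: 24


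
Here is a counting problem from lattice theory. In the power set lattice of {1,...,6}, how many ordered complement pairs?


Complement pair (a,b): a meet b = bottom, a join b = top.
Here: A intersect B = {} and A union B = {1,...,6}.
Pairs found: ({},{1,2,3,4,5,6}), ({1},{2,3,4,5,6}), ({2},{1,3,4,5,6}), ({3},{1,2,4,5,6}), ... (60 more)
Total ordered pairs: 64


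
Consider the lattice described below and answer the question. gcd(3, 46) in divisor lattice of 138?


Meet=gcd.
gcd(3,46)=1


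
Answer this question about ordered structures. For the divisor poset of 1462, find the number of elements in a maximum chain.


A chain is a totally ordered subset; we count the number of elements in a maximum chain.
Compute, for each element x, the size of the longest chain ending at x:
  1: 1
  2: 2
  17: 2
  43: 2
  34: 3
  86: 3
  ...
A maximum chain: 1 < 2 < 34 < 1462
Number of elements in the longest chain: 4


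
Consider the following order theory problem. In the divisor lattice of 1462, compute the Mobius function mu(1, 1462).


In a divisor lattice, mu(a,b) = mu(b/a) where mu is the classical Mobius function.
b/a = 1462/1 = 1462
Prime factorization of 1462: primes [2, 17, 43]
1462 is squarefree with 3 prime factor(s), so mu(1462) = (-1)^3 = -1


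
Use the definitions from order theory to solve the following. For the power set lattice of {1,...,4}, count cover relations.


A cover relation a -< b holds when a < b with no c strictly between.
Cover relations:
  {} -< {1}
  {} -< {2}
  {} -< {3}
  {} -< {4}
  {1} -< {1,2}
  {1} -< {1,3}
  {1} -< {1,4}
  {2} -< {1,2}
  ...24 more
Total: 32


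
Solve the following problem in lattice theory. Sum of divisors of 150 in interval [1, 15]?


Interval [1,15] in divisors of 150: [1, 3, 5, 15]
Sum = 24


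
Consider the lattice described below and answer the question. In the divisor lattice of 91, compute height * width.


Height = length of longest chain minus 1; width = size of largest antichain.
A maximum chain: 1 | 13 | 91  (height 2).
A maximum antichain: {7, 13}  (width 2).
Product = 2 * 2 = 4


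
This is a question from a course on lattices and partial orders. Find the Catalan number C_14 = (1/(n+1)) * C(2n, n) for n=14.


C(n) = C(2n, n) / (n+1).
C(28, 14) = 40116600
C(14) = 40116600 / 15 = 2674440


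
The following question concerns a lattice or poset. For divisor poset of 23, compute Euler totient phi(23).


phi(n) = n * prod_{p|n} (1 - 1/p).
Prime divisors of 23: [23]
phi(23) = 23 * (1 - 1/23)
phi(23) = 22


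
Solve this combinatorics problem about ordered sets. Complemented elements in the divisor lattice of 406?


An element a is complemented if some b has a meet b = bottom, a join b = top.
a is complemented iff gcd(a, n/a)=1, i.e. a is a unitary divisor of 406.
Complemented elements: 1, 2, 7, 14, 29, 58, ... (2 more)
Count: 8


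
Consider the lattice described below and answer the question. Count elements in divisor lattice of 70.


Divisors of 70: [1, 2, 5, 7, 10, 14, 35, 70]
Count: 8


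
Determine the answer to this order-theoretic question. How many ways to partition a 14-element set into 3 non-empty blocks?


S(n,k) = k*S(n-1,k) + S(n-1,k-1).
S(13,3) = 261625, S(13,2) = 4095
S(14,3) = 3*261625 + 4095 = 784875 + 4095
S(14,3) = 788970


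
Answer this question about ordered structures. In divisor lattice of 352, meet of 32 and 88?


In a divisor lattice, meet = gcd (greatest common divisor).
By Euclidean algorithm or factoring: gcd(32,88) = 8


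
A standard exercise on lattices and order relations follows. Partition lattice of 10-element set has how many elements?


B(n) = number of set partitions of an n-element set.
B(n) satisfies the recurrence: B(n+1) = sum_k C(n,k)*B(k).
B(10) = 115975


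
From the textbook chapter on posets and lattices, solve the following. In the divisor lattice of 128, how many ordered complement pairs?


Complement pair (a,b): a meet b = bottom, a join b = top.
Here: gcd(a,b)=1 and lcm(a,b)=128, i.e. a*b=128 with a,b coprime.
Pairs found: (1,128), (128,1)
Total ordered pairs: 2


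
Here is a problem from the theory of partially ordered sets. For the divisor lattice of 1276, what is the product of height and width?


Height = length of longest chain minus 1; width = size of largest antichain.
A maximum chain: 1 | 29 | 319 | 638 | 1276  (height 4).
A maximum antichain: {4, 22, 58, 319}  (width 4).
Product = 4 * 4 = 16


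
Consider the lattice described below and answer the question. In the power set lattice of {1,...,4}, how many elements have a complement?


An element a is complemented if some b has a meet b = bottom, a join b = top.
every subset A has complement S\A, so all elements are complemented.
Complemented elements: {}, {1}, {2}, {3}, {4}, {1,2}, ... (10 more)
Count: 16


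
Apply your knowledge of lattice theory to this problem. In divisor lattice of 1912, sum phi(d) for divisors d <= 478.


Divisors of 1912 up to 478: [1, 2, 4, 8, 239, 478]
phi values: [1, 1, 2, 4, 238, 238]
Sum = 484


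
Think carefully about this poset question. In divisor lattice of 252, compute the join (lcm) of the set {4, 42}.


In a divisor lattice, join = lcm (least common multiple).
Compute lcm iteratively: start with first element, then lcm(current, next).
Elements: [4, 42]
lcm(4,42) = 84
Final lcm = 84


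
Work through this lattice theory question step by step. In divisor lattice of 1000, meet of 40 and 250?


In a divisor lattice, meet = gcd (greatest common divisor).
By Euclidean algorithm or factoring: gcd(40,250) = 10


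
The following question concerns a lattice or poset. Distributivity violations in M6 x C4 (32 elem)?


Distributive law: a ^ (b v c) = (a ^ b) v (a ^ c).
Check all 32^3 = 32768 ordered triples (a,b,c).
  e.g. a=(a1,0), b=(a2,0), c=(a3,0): lhs=(a1,0) != rhs=(0,0)
  e.g. a=(a1,0), b=(a2,0), c=(a3,1): lhs=(a1,0) != rhs=(0,0)
Total violating triples: 7680


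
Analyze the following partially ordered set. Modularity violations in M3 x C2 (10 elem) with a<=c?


Modular law: if a <= c then a v (b ^ c) = (a v b) ^ c.
Check all triples (a,b,c) with a <= c among 10 elements.
This lattice is modular (diamonds M_m and their chain-products are modular).
Total violating triples: 0


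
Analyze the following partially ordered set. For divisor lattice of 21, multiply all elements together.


Divisors of 21: [1, 3, 7, 21]
Product = n^(d(n)/2) = 21^(4/2)
Product = 441


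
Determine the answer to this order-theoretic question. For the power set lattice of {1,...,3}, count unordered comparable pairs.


A comparable pair {a,b} has a < b or b < a in the order.
Count unordered pairs where one element is strictly below the other.
Examples: {{},{1}}, {{},{2}}, {{},{3}}, {{},{1,2}}, ...
Total comparable pairs: 19


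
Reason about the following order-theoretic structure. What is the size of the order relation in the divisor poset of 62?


The order relation is {(a,b) : a <= b}, reflexive so it includes (a,a).
Examples: (1,1), (1,2), (1,31), (1,62), (2,2), ...
Total ordered pairs: 9


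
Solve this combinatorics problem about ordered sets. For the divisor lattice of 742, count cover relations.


A cover relation a -< b holds when a < b with no c strictly between.
Cover relations:
  1 -< 2
  1 -< 7
  1 -< 53
  2 -< 14
  2 -< 106
  7 -< 14
  7 -< 371
  14 -< 742
  ...4 more
Total: 12


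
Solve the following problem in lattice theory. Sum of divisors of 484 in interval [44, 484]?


Interval [44,484] in divisors of 484: [44, 484]
Sum = 528


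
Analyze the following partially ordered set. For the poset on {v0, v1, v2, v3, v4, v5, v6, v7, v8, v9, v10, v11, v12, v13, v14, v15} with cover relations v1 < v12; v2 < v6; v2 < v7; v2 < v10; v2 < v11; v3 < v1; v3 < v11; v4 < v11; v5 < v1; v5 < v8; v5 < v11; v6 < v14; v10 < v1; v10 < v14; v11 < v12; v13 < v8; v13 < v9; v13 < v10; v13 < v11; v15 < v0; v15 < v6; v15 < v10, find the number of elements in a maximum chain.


A chain is a totally ordered subset; we count the number of elements in a maximum chain.
Compute, for each element x, the size of the longest chain ending at x:
  v2: 1
  v3: 1
  v4: 1
  v5: 1
  v13: 1
  v15: 1
  ...
A maximum chain: v2 < v10 < v1 < v12
Number of elements in the longest chain: 4


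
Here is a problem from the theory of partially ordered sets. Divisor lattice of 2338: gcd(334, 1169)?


Meet=gcd.
gcd(334,1169)=167


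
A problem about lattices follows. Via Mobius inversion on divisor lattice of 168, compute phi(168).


phi(n) = n * prod_{p|n} (1 - 1/p).
Prime divisors of 168: [2, 3, 7]
phi(168) = 168 * (1 - 1/2) * (1 - 1/3) * (1 - 1/7)
phi(168) = 48


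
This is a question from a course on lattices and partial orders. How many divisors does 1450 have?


Divisors of 1450: [1, 2, 5, 10, 25, 29, 50, 58, 145, 290, 725, 1450]
Count: 12


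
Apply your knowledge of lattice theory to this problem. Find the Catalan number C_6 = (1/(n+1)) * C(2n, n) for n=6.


C(n) = C(2n, n) / (n+1).
C(12, 6) = 924
C(6) = 924 / 7 = 132


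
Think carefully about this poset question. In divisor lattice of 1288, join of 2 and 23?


In a divisor lattice, join = lcm (least common multiple).
gcd(2,23) = 1
lcm(2,23) = 2*23/gcd = 46/1 = 46


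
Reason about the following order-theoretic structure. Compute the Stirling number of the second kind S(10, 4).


S(n,k) = k*S(n-1,k) + S(n-1,k-1).
S(9,4) = 7770, S(9,3) = 3025
S(10,4) = 4*7770 + 3025 = 31080 + 3025
S(10,4) = 34105


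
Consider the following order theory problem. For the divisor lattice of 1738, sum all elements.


sigma(n) = sum of divisors.
Divisors of 1738: [1, 2, 11, 22, 79, 158, 869, 1738]
Sum = 2880


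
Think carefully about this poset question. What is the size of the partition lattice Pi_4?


B(n) = number of set partitions of an n-element set.
B(n) satisfies the recurrence: B(n+1) = sum_k C(n,k)*B(k).
B(4) = 15


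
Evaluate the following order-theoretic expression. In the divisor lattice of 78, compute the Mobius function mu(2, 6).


In a divisor lattice, mu(a,b) = mu(b/a) where mu is the classical Mobius function.
b/a = 6/2 = 3
Prime factorization of 3: primes [3]
3 is squarefree with 1 prime factor(s), so mu(3) = (-1)^1 = -1


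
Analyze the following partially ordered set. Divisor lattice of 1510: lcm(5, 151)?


Join=lcm.
gcd(5,151)=1
lcm=755


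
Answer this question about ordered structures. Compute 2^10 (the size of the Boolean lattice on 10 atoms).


Power set = 2^n.
2^10 = 1024


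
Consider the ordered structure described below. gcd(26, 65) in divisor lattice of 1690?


Meet=gcd.
gcd(26,65)=13


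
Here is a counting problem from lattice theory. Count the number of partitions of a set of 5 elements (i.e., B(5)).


B(n) = number of set partitions of an n-element set.
B(n) satisfies the recurrence: B(n+1) = sum_k C(n,k)*B(k).
B(5) = 52


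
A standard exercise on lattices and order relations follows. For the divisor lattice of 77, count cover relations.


A cover relation a -< b holds when a < b with no c strictly between.
Cover relations:
  1 -< 7
  1 -< 11
  7 -< 77
  11 -< 77
Total: 4


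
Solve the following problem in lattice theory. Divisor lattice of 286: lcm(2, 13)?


Join=lcm.
gcd(2,13)=1
lcm=26


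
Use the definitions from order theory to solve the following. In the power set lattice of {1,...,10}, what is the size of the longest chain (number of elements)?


A chain is a totally ordered subset; we count the number of elements in a maximum chain.
Compute, for each element x, the size of the longest chain ending at x:
  {}: 1
  {1}: 2
  {2}: 2
  {3}: 2
  {4}: 2
  {5}: 2
  ...
A maximum chain: {} < {1} < {1,2} < {1,2,3} < {1,2,3,4} < {1,2,3,4,5} < {1,2,3,4,5,6} < {1,2,3,4,5,6,7} < {1,2,3,4,5,6,7,8} < {1,2,3,4,5,6,7,8,9} < {1,2,3,4,5,6,7,8,9,10}
Number of elements in the longest chain: 11


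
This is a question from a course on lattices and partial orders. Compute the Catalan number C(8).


C(n) = C(2n, n) / (n+1).
C(16, 8) = 12870
C(8) = 12870 / 9 = 1430


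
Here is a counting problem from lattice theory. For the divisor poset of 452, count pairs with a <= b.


The order relation is {(a,b) : a <= b}, reflexive so it includes (a,a).
Examples: (1,1), (1,113), (1,2), (1,226), (1,4), ...
Total ordered pairs: 18


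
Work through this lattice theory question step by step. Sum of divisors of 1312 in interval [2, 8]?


Interval [2,8] in divisors of 1312: [2, 4, 8]
Sum = 14


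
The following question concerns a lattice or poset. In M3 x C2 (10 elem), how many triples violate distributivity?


Distributive law: a ^ (b v c) = (a ^ b) v (a ^ c).
Check all 10^3 = 1000 ordered triples (a,b,c).
  e.g. a=(a1,0), b=(a2,0), c=(a3,0): lhs=(a1,0) != rhs=(0,0)
  e.g. a=(a1,0), b=(a2,0), c=(a3,1): lhs=(a1,0) != rhs=(0,0)
Total violating triples: 48


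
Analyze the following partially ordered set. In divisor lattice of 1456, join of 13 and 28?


In a divisor lattice, join = lcm (least common multiple).
gcd(13,28) = 1
lcm(13,28) = 13*28/gcd = 364/1 = 364


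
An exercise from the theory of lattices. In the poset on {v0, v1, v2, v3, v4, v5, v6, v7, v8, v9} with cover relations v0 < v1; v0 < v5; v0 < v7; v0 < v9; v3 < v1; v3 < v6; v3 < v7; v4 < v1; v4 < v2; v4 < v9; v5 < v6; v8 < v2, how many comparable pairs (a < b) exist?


A comparable pair {a,b} has a < b or b < a in the order.
Count unordered pairs where one element is strictly below the other.
Examples: {v0,v1}, {v0,v5}, {v0,v6}, {v0,v7}, ...
Total comparable pairs: 13


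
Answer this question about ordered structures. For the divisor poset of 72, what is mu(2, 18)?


In a divisor lattice, mu(a,b) = mu(b/a) where mu is the classical Mobius function.
b/a = 18/2 = 9
Prime factorization of 9: primes [3]
9 is not squarefree, so mu(9) = 0


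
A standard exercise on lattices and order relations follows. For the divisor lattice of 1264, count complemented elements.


An element a is complemented if some b has a meet b = bottom, a join b = top.
a is complemented iff gcd(a, n/a)=1, i.e. a is a unitary divisor of 1264.
Complemented elements: 1, 16, 79, 1264
Count: 4


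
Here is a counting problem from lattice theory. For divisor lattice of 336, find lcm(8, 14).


In a divisor lattice, join = lcm (least common multiple).
Compute lcm iteratively: start with first element, then lcm(current, next).
Elements: [8, 14]
lcm(8,14) = 56
Final lcm = 56


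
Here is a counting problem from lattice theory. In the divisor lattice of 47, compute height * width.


Height = length of longest chain minus 1; width = size of largest antichain.
A maximum chain: 1 | 47  (height 1).
A maximum antichain: {1}  (width 1).
Product = 1 * 1 = 1


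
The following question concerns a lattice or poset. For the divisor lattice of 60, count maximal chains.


A maximal chain goes from the minimum element to a maximal element via cover relations.
Counting all min-to-max paths in the cover graph.
Total maximal chains: 12


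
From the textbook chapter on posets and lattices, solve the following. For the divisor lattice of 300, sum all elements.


sigma(n) = sum of divisors.
Divisors of 300: [1, 2, 3, 4, 5, 6, 10, 12, 15, 20, 25, 30, 50, 60, 75, 100, 150, 300]
Sum = 868


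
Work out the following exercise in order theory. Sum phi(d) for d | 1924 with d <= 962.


Divisors of 1924 up to 962: [1, 2, 4, 13, 26, 37, 52, 74, 148, 481, 962]
phi values: [1, 1, 2, 12, 12, 36, 24, 36, 72, 432, 432]
Sum = 1060


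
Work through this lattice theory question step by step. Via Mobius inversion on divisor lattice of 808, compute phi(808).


phi(n) = n * prod_{p|n} (1 - 1/p).
Prime divisors of 808: [2, 101]
phi(808) = 808 * (1 - 1/2) * (1 - 1/101)
phi(808) = 400


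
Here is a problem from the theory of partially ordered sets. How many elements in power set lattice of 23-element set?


Power set = 2^n.
2^23 = 8388608


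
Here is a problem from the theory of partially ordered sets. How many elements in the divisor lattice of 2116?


Divisors of 2116: [1, 2, 4, 23, 46, 92, 529, 1058, 2116]
Count: 9


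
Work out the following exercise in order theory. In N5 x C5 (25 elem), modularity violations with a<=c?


Modular law: if a <= c then a v (b ^ c) = (a v b) ^ c.
Check all triples (a,b,c) with a <= c among 25 elements.
  e.g. a=(a,0), b=(c,0), c=(b,0): lhs=(a,0) != rhs=(b,0)
  e.g. a=(a,0), b=(c,1), c=(b,0): lhs=(a,0) != rhs=(b,0)
Total violating triples: 75


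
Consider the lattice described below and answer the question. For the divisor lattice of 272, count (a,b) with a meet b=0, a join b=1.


Complement pair (a,b): a meet b = bottom, a join b = top.
Here: gcd(a,b)=1 and lcm(a,b)=272, i.e. a*b=272 with a,b coprime.
Pairs found: (1,272), (16,17), (17,16), (272,1)
Total ordered pairs: 4


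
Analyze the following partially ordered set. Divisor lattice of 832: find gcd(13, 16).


In a divisor lattice, meet = gcd (greatest common divisor).
By Euclidean algorithm or factoring: gcd(13,16) = 1


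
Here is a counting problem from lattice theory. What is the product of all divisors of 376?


Divisors of 376: [1, 2, 4, 8, 47, 94, 188, 376]
Product = n^(d(n)/2) = 376^(8/2)
Product = 19987173376


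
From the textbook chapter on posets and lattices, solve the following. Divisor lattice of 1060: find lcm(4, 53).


In a divisor lattice, join = lcm (least common multiple).
gcd(4,53) = 1
lcm(4,53) = 4*53/gcd = 212/1 = 212


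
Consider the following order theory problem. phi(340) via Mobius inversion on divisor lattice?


phi(n) = n * prod_{p|n} (1 - 1/p).
Prime divisors of 340: [2, 5, 17]
phi(340) = 340 * (1 - 1/2) * (1 - 1/5) * (1 - 1/17)
phi(340) = 128


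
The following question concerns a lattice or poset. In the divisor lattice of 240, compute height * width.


Height = length of longest chain minus 1; width = size of largest antichain.
A maximum chain: 1 | 5 | 15 | 30 | 60 | 120 | 240  (height 6).
A maximum antichain: {4, 6, 10, 15}  (width 4).
Product = 6 * 4 = 24


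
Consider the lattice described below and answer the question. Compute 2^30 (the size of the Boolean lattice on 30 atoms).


Power set = 2^n.
2^30 = 1073741824


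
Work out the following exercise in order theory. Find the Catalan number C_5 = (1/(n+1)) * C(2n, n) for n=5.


C(n) = C(2n, n) / (n+1).
C(10, 5) = 252
C(5) = 252 / 6 = 42
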